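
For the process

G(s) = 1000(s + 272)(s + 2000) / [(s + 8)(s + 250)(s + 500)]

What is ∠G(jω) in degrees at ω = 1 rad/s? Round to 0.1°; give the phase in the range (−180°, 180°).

-7.2°

At s = jω = j1:
zero (s+272): 272 + j1 → |·| = √(272²+1²) = √73985 ≈ 272, ∠ = arctan(1/272) ≈ 0.21°
zero (s+2000): 2000 + j1 → |·| = √(2000²+1²) = √4000001 ≈ 2000, ∠ = arctan(1/2000) ≈ 0.03°
pole (s+8): 8 + j1 → |·| = √(8²+1²) = √65 ≈ 8.0623, ∠ = arctan(1/8) ≈ 7.13°
pole (s+250): 250 + j1 → |·| = √(250²+1²) = √62501 ≈ 250, ∠ = arctan(1/250) ≈ 0.23°
pole (s+500): 500 + j1 → |·| = √(500²+1²) = √250001 ≈ 500, ∠ = arctan(1/500) ≈ 0.11°
∠G = 0.24° − 7.47° = -7.23°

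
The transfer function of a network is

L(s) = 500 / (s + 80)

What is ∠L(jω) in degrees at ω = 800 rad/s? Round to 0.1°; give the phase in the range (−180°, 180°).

At s = jω = j800:
pole (s+80): 80 + j800 → |·| = √(80²+800²) = √646400 ≈ 803.99, ∠ = arctan(800/80) ≈ 84.29°
∠L = 0.00° − 84.29° = -84.29°

-84.3°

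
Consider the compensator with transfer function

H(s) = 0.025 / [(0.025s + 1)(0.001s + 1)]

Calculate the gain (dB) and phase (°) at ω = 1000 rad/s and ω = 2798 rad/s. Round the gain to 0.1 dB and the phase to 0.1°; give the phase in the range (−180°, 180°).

ω = 1000: -63.0 dB, -132.7°; ω = 2798: -78.4 dB, -159.5°

At ω = 1000 rad/s:
pole (1 + j1000·0.025) = 1 + j25 → |·| ≈ 25.02, ∠ ≈ 87.71°
pole (1 + j1000·0.001) = 1 + j1 → |·| ≈ 1.4142, ∠ ≈ 45.00°
|H| = 0.025 · 1 / (25.02 · 1.4142) ≈ 0.00070655
Gain = 20 log₁₀(0.00070655) ≈ -63.02 dB
∠H = (0°) − (87.71° + 45.00°) = -132.71°

At ω = 2798 rad/s:
pole (1 + j2798·0.025) = 1 + j69.95 → |·| ≈ 69.957, ∠ ≈ 89.18°
pole (1 + j2798·0.001) = 1 + j2.798 → |·| ≈ 2.9713, ∠ ≈ 70.33°
|H| = 0.025 · 1 / (69.957 · 2.9713) ≈ 0.00012027
Gain = 20 log₁₀(0.00012027) ≈ -78.40 dB
∠H = (0°) − (89.18° + 70.33°) = -159.51°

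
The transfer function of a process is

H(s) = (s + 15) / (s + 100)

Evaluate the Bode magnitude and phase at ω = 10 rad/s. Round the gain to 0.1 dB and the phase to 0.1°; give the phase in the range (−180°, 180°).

Substitute s = j10:
Numerator: (j10) + 15 = 15 + j10
Denominator: (j10) + 100 = 100 + j10
|N| = √(15² + 10²) ≈ 18.028, ∠N ≈ 33.69°
|D| = √(100² + 10²) ≈ 100.5, ∠D ≈ 5.71°
|H| = 18.028 / 100.5 ≈ 0.17938
Gain = 20 log₁₀(0.17938) ≈ -14.92 dB
∠H = 33.69° − 5.71° = 27.98°

-14.9 dB, 28.0°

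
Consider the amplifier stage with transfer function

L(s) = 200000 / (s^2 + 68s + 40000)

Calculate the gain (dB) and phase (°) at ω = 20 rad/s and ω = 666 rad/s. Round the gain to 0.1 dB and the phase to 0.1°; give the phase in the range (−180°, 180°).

ω = 20: 14.1 dB, -2.0°; ω = 666: -6.2 dB, -173.6°

At s = jω = j20:
quadratic: (j20)² + 68·j20 + 40000 = 39600 + j1360 → |·| ≈ 39623, ∠ ≈ 1.97°
|L| = 200000 / 39623 ≈ 5.0476
Gain = 20 log₁₀(5.0476) ≈ 14.06 dB
∠L = 0.00° − 1.97° = -1.97°

At s = jω = j666:
quadratic: (j666)² + 68·j666 + 40000 = -403556 + j45288 → |·| ≈ 4.0609e+05, ∠ ≈ 173.60°
|L| = 200000 / 4.0609e+05 ≈ 0.4925
Gain = 20 log₁₀(0.4925) ≈ -6.15 dB
∠L = 0.00° − 173.60° = -173.60°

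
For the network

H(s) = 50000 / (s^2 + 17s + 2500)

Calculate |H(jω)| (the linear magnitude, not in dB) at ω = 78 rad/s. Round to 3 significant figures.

13.1

At s = jω = j78:
quadratic: (j78)² + 17·j78 + 2500 = -3584 + j1326 → |·| ≈ 3821.4, ∠ ≈ 159.70°
|H| = 50000 / 3821.4 ≈ 13.084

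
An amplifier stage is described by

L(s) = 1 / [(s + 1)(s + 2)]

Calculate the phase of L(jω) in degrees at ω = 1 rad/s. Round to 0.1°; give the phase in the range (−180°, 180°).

At s = jω = j1:
pole (s+1): 1 + j1 → |·| = √(1²+1²) = √2 ≈ 1.4142, ∠ = arctan(1/1) ≈ 45.00°
pole (s+2): 2 + j1 → |·| = √(2²+1²) = √5 ≈ 2.2361, ∠ = arctan(1/2) ≈ 26.57°
∠L = 0.00° − 71.57° = -71.57°

-71.6°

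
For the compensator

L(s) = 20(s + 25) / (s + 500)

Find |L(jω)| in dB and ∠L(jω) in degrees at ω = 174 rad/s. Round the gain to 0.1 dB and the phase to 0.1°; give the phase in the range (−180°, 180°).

16.4 dB, 62.6°

At s = jω = j174:
zero (s+25): 25 + j174 → |·| = √(25²+174²) = √30901 ≈ 175.79, ∠ = arctan(174/25) ≈ 81.82°
pole (s+500): 500 + j174 → |·| = √(500²+174²) = √280276 ≈ 529.41, ∠ = arctan(174/500) ≈ 19.19°
|L| = 20 · 175.79 / 529.41 ≈ 6.641
Gain = 20 log₁₀(6.641) ≈ 16.44 dB
∠L = 81.82° − 19.19° = 62.63°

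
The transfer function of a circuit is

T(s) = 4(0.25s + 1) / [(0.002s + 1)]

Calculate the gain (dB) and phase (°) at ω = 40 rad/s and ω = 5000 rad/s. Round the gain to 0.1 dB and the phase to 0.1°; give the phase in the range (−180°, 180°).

At ω = 40 rad/s:
zero (1 + j40·0.25) = 1 + j10 → |·| ≈ 10.05, ∠ ≈ 84.29°
pole (1 + j40·0.002) = 1 + j0.08 → |·| ≈ 1.0032, ∠ ≈ 4.57°
|T| = 4 · 10.05 / (1.0032) ≈ 40.072
Gain = 20 log₁₀(40.072) ≈ 32.06 dB
∠T = (84.29°) − (4.57°) = 79.72°

At ω = 5000 rad/s:
zero (1 + j5000·0.25) = 1 + j1250 → |·| ≈ 1250, ∠ ≈ 89.95°
pole (1 + j5000·0.002) = 1 + j10 → |·| ≈ 10.05, ∠ ≈ 84.29°
|T| = 4 · 1250 / (10.05) ≈ 497.51
Gain = 20 log₁₀(497.51) ≈ 53.94 dB
∠T = (89.95°) − (84.29°) = 5.66°

ω = 40: 32.1 dB, 79.7°; ω = 5000: 53.9 dB, 5.7°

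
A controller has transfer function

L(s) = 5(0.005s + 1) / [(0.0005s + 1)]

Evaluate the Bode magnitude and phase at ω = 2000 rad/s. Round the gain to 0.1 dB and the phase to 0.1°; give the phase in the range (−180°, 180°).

31.0 dB, 39.3°

At ω = 2000 rad/s:
zero (1 + j2000·0.005) = 1 + j10 → |·| ≈ 10.05, ∠ ≈ 84.29°
pole (1 + j2000·0.0005) = 1 + j1 → |·| ≈ 1.4142, ∠ ≈ 45.00°
|L| = 5 · 10.05 / (1.4142) ≈ 35.532
Gain = 20 log₁₀(35.532) ≈ 31.01 dB
∠L = (84.29°) − (45.00°) = 39.29°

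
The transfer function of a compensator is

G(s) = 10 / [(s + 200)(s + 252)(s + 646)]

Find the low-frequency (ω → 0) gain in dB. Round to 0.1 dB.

G(0) = 10 / (200·252·646) ≈ 3.0714e-07
20 log₁₀(3.0714e-07) ≈ -130.25 dB

-130.3 dB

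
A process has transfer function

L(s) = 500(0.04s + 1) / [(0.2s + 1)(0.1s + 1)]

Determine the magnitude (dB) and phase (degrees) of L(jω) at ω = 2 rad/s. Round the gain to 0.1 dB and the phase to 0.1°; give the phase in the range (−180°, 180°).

53.2 dB, -28.5°

At ω = 2 rad/s:
zero (1 + j2·0.04) = 1 + j0.08 → |·| ≈ 1.0032, ∠ ≈ 4.57°
pole (1 + j2·0.2) = 1 + j0.4 → |·| ≈ 1.077, ∠ ≈ 21.80°
pole (1 + j2·0.1) = 1 + j0.2 → |·| ≈ 1.0198, ∠ ≈ 11.31°
|L| = 500 · 1.0032 / (1.077 · 1.0198) ≈ 456.7
Gain = 20 log₁₀(456.7) ≈ 53.19 dB
∠L = (4.57°) − (21.80° + 11.31°) = -28.54°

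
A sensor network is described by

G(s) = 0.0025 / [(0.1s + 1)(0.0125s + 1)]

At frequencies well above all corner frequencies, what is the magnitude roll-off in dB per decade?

Each pole contributes −20 dB/decade at high frequency; each zero contributes +20 dB/decade.
Net: 0 zero(s) − 2 pole(s) → -40 dB/decade.

-40 dB/decade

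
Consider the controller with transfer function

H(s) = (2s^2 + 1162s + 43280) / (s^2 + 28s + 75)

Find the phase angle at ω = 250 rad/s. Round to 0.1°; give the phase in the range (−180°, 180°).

-67.9°

Substitute s = j250:
Numerator: 2(j250)^2 + 1162(j250) + 43280 = -81720 + j290500
Denominator: (j250)^2 + 28(j250) + 75 = -62425 + j7000
|N| = √(81720² + 290500²) ≈ 3.0178e+05, ∠N ≈ 105.71°
|D| = √(62425² + 7000²) ≈ 62816, ∠D ≈ 173.60°
∠H = 105.71° − 173.60° = -67.89°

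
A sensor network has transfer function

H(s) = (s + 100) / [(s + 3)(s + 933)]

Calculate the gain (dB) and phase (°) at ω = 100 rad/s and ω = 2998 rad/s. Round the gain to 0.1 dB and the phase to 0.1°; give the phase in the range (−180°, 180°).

ω = 100: -56.4 dB, -49.4°; ω = 2998: -69.9 dB, -74.6°

At s = jω = j100:
zero (s+100): 100 + j100 → |·| = √(100²+100²) = √20000 ≈ 141.42, ∠ = arctan(100/100) ≈ 45.00°
pole (s+3): 3 + j100 → |·| = √(3²+100²) = √10009 ≈ 100.04, ∠ = arctan(100/3) ≈ 88.28°
pole (s+933): 933 + j100 → |·| = √(933²+100²) = √880489 ≈ 938.34, ∠ = arctan(100/933) ≈ 6.12°
|H| = 1 · 141.42 / 93872 ≈ 0.0015065
Gain = 20 log₁₀(0.0015065) ≈ -56.44 dB
∠H = 45.00° − 94.40° = -49.40°

At s = jω = j2998:
zero (s+100): 100 + j2998 → |·| = √(100²+2998²) = √8998004 ≈ 2999.7, ∠ = arctan(2998/100) ≈ 88.09°
pole (s+3): 3 + j2998 → |·| = √(3²+2998²) = √8988013 ≈ 2998, ∠ = arctan(2998/3) ≈ 89.94°
pole (s+933): 933 + j2998 → |·| = √(933²+2998²) = √9858493 ≈ 3139.8, ∠ = arctan(2998/933) ≈ 72.71°
|H| = 1 · 2999.7 / 9.4131e+06 ≈ 0.00031867
Gain = 20 log₁₀(0.00031867) ≈ -69.93 dB
∠H = 88.09° − 162.65° = -74.56°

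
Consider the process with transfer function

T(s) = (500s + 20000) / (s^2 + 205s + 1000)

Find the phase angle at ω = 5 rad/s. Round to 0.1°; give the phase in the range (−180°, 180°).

-39.3°

Substitute s = j5:
Numerator: 500(j5) + 20000 = 20000 + j2500
Denominator: (j5)^2 + 205(j5) + 1000 = 975 + j1025
|N| = √(20000² + 2500²) ≈ 20156, ∠N ≈ 7.13°
|D| = √(975² + 1025²) ≈ 1414.7, ∠D ≈ 46.43°
∠T = 7.13° − 46.43° = -39.30°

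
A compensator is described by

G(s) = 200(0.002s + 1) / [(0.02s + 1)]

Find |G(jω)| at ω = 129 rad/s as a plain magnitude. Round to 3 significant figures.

74.6

At ω = 129 rad/s:
zero (1 + j129·0.002) = 1 + j0.258 → |·| ≈ 1.0327, ∠ ≈ 14.47°
pole (1 + j129·0.02) = 1 + j2.58 → |·| ≈ 2.767, ∠ ≈ 68.81°
|G| = 200 · 1.0327 / (2.767) ≈ 74.644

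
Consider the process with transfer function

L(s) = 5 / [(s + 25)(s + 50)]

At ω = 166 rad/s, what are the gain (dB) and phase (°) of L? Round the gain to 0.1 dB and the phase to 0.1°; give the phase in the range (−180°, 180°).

-75.3 dB, -154.7°

At s = jω = j166:
pole (s+25): 25 + j166 → |·| = √(25²+166²) = √28181 ≈ 167.87, ∠ = arctan(166/25) ≈ 81.44°
pole (s+50): 50 + j166 → |·| = √(50²+166²) = √30056 ≈ 173.37, ∠ = arctan(166/50) ≈ 73.24°
|L| = 5 / 29104 ≈ 0.0001718
Gain = 20 log₁₀(0.0001718) ≈ -75.30 dB
∠L = 0.00° − 154.68° = -154.68°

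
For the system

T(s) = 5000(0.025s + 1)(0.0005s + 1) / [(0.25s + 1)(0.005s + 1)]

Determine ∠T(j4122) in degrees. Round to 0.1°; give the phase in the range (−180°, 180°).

-23.6°

At ω = 4122 rad/s:
zero (1 + j4122·0.025) = 1 + j103.05 → |·| ≈ 103.05, ∠ ≈ 89.44°
zero (1 + j4122·0.0005) = 1 + j2.061 → |·| ≈ 2.2908, ∠ ≈ 64.12°
pole (1 + j4122·0.25) = 1 + j1030.5 → |·| ≈ 1030.5, ∠ ≈ 89.94°
pole (1 + j4122·0.005) = 1 + j20.61 → |·| ≈ 20.634, ∠ ≈ 87.22°
∠T = (89.44° + 64.12°) − (89.94° + 87.22°) = -23.60°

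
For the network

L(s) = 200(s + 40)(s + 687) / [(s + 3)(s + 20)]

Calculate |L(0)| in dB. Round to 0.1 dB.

L(0) = 200·40·687 / (3·20) = 91600
20 log₁₀(91600) ≈ 99.24 dB

99.2 dB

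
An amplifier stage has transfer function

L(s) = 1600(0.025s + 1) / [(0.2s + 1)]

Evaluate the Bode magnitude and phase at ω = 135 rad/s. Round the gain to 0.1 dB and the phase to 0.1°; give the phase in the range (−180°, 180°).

46.4 dB, -14.4°

At ω = 135 rad/s:
zero (1 + j135·0.025) = 1 + j3.375 → |·| ≈ 3.52, ∠ ≈ 73.50°
pole (1 + j135·0.2) = 1 + j27 → |·| ≈ 27.019, ∠ ≈ 87.88°
|L| = 1600 · 3.52 / (27.019) ≈ 208.45
Gain = 20 log₁₀(208.45) ≈ 46.38 dB
∠L = (73.50°) − (87.88°) = -14.38°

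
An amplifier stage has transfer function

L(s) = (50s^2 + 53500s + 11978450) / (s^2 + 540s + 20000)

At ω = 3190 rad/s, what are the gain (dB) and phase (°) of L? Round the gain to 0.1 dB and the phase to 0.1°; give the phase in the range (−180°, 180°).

Substitute s = j3190:
Numerator: 50(j3190)^2 + 53500(j3190) + 11978450 = -496826550 + j170665000
Denominator: (j3190)^2 + 540(j3190) + 20000 = -10156100 + j1722600
|N| = √(496826550² + 170665000²) ≈ 5.2532e+08, ∠N ≈ 161.04°
|D| = √(10156100² + 1722600²) ≈ 1.0301e+07, ∠D ≈ 170.37°
|L| = 5.2532e+08 / 1.0301e+07 ≈ 50.997
Gain = 20 log₁₀(50.997) ≈ 34.15 dB
∠L = 161.04° − 170.37° = -9.33°

34.2 dB, -9.3°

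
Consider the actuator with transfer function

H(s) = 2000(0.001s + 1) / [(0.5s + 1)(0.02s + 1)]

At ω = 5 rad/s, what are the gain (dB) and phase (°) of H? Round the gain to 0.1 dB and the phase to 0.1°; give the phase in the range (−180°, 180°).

At ω = 5 rad/s:
zero (1 + j5·0.001) = 1 + j0.005 → |·| ≈ 1, ∠ ≈ 0.29°
pole (1 + j5·0.5) = 1 + j2.5 → |·| ≈ 2.6926, ∠ ≈ 68.20°
pole (1 + j5·0.02) = 1 + j0.1 → |·| ≈ 1.005, ∠ ≈ 5.71°
|H| = 2000 · 1 / (2.6926 · 1.005) ≈ 739.08
Gain = 20 log₁₀(739.08) ≈ 57.37 dB
∠H = (0.29°) − (68.20° + 5.71°) = -73.62°

57.4 dB, -73.6°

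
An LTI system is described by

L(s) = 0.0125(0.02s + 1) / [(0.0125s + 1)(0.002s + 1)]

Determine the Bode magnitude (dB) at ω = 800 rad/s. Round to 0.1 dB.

At ω = 800 rad/s:
zero (1 + j800·0.02) = 1 + j16 → |·| ≈ 16.031, ∠ ≈ 86.42°
pole (1 + j800·0.0125) = 1 + j10 → |·| ≈ 10.05, ∠ ≈ 84.29°
pole (1 + j800·0.002) = 1 + j1.6 → |·| ≈ 1.8868, ∠ ≈ 57.99°
|L| = 0.0125 · 16.031 / (10.05 · 1.8868) ≈ 0.010568
Gain = 20 log₁₀(0.010568) ≈ -39.52 dB

-39.5 dB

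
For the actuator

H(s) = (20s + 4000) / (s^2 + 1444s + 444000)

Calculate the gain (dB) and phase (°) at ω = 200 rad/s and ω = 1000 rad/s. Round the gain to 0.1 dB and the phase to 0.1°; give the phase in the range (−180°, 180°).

Substitute s = j200:
Numerator: 20(j200) + 4000 = 4000 + j4000
Denominator: (j200)^2 + 1444(j200) + 444000 = 404000 + j288800
|N| = √(4000² + 4000²) ≈ 5656.9, ∠N ≈ 45.00°
|D| = √(404000² + 288800²) ≈ 4.9661e+05, ∠D ≈ 35.56°
|H| = 5656.9 / 4.9661e+05 ≈ 0.011391
Gain = 20 log₁₀(0.011391) ≈ -38.87 dB
∠H = 45.00° − 35.56° = 9.44°

Substitute s = j1000:
Numerator: 20(j1000) + 4000 = 4000 + j20000
Denominator: (j1000)^2 + 1444(j1000) + 444000 = -556000 + j1444000
|N| = √(4000² + 20000²) ≈ 20396, ∠N ≈ 78.69°
|D| = √(556000² + 1444000²) ≈ 1.5473e+06, ∠D ≈ 111.06°
|H| = 20396 / 1.5473e+06 ≈ 0.013182
Gain = 20 log₁₀(0.013182) ≈ -37.60 dB
∠H = 78.69° − 111.06° = -32.37°

ω = 200: -38.9 dB, 9.4°; ω = 1000: -37.6 dB, -32.4°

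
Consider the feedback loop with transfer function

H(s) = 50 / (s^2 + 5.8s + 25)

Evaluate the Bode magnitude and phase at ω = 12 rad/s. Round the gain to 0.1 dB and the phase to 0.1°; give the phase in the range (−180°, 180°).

At s = jω = j12:
quadratic: (j12)² + 5.8·j12 + 25 = -119 + j69.6 → |·| ≈ 137.86, ∠ ≈ 149.68°
|H| = 50 / 137.86 ≈ 0.36269
Gain = 20 log₁₀(0.36269) ≈ -8.81 dB
∠H = 0.00° − 149.68° = -149.68°

-8.8 dB, -149.7°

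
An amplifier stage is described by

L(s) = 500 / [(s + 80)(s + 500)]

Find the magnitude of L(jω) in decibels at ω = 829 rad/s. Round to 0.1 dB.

-64.2 dB

At s = jω = j829:
pole (s+80): 80 + j829 → |·| = √(80²+829²) = √693641 ≈ 832.85, ∠ = arctan(829/80) ≈ 84.49°
pole (s+500): 500 + j829 → |·| = √(500²+829²) = √937241 ≈ 968.11, ∠ = arctan(829/500) ≈ 58.90°
|L| = 500 / 8.0629e+05 ≈ 0.00062012
Gain = 20 log₁₀(0.00062012) ≈ -64.15 dB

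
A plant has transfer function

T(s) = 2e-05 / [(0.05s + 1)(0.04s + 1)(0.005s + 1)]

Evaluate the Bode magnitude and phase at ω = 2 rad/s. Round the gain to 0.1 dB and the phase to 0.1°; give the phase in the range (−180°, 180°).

-94.1 dB, -10.9°

At ω = 2 rad/s:
pole (1 + j2·0.05) = 1 + j0.1 → |·| ≈ 1.005, ∠ ≈ 5.71°
pole (1 + j2·0.04) = 1 + j0.08 → |·| ≈ 1.0032, ∠ ≈ 4.57°
pole (1 + j2·0.005) = 1 + j0.01 → |·| ≈ 1, ∠ ≈ 0.57°
|T| = 2e-05 · 1 / (1.005 · 1.0032 · 1) ≈ 1.9837e-05
Gain = 20 log₁₀(1.9837e-05) ≈ -94.05 dB
∠T = (0°) − (5.71° + 4.57° + 0.57°) = -10.85°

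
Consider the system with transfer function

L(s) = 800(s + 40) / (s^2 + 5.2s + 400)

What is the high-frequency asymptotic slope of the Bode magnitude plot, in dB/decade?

Each pole contributes −20 dB/decade at high frequency; each zero contributes +20 dB/decade.
Net: 1 zero(s) − 2 pole(s) → -20 dB/decade.

-20 dB/decade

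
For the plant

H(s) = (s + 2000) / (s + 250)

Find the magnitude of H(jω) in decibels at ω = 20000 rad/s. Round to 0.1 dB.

0.0 dB

Substitute s = j20000:
Numerator: (j20000) + 2000 = 2000 + j20000
Denominator: (j20000) + 250 = 250 + j20000
|N| = √(2000² + 20000²) ≈ 20100, ∠N ≈ 84.29°
|D| = √(250² + 20000²) ≈ 20002, ∠D ≈ 89.28°
|H| = 20100 / 20002 ≈ 1.0049
Gain = 20 log₁₀(1.0049) ≈ 0.04 dB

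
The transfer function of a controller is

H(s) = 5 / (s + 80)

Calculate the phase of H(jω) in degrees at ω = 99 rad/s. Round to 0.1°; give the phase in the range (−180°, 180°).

At s = jω = j99:
pole (s+80): 80 + j99 → |·| = √(80²+99²) = √16201 ≈ 127.28, ∠ = arctan(99/80) ≈ 51.06°
∠H = 0.00° − 51.06° = -51.06°

-51.1°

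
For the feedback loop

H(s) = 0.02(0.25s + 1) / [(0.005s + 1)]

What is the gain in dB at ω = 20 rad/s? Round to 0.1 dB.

-19.9 dB

At ω = 20 rad/s:
zero (1 + j20·0.25) = 1 + j5 → |·| ≈ 5.099, ∠ ≈ 78.69°
pole (1 + j20·0.005) = 1 + j0.1 → |·| ≈ 1.005, ∠ ≈ 5.71°
|H| = 0.02 · 5.099 / (1.005) ≈ 0.10147
Gain = 20 log₁₀(0.10147) ≈ -19.87 dB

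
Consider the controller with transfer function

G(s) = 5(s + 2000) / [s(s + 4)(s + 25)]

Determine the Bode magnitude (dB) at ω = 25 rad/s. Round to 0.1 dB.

-7.0 dB

At s = jω = j25:
zero (s+2000): 2000 + j25 → |·| = √(2000²+25²) = √4000625 ≈ 2000.2, ∠ = arctan(25/2000) ≈ 0.72°
pole (s+4): 4 + j25 → |·| = √(4²+25²) = √641 ≈ 25.318, ∠ = arctan(25/4) ≈ 80.91°
pole (s+25): 25 + j25 → |·| = √(25²+25²) = √1250 ≈ 35.355, ∠ = arctan(25/25) ≈ 45.00°
pole at origin: |s| = 25, ∠ = 90.00° (in denominator)
|G| = 5 · 2000.2 / 22378 ≈ 0.44691
Gain = 20 log₁₀(0.44691) ≈ -7.00 dB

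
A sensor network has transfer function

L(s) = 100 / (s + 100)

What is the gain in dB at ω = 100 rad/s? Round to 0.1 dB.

At s = jω = j100:
pole (s+100): 100 + j100 → |·| = √(100²+100²) = √20000 ≈ 141.42, ∠ = arctan(100/100) ≈ 45.00°
|L| = 100 / 141.42 ≈ 0.70711
Gain = 20 log₁₀(0.70711) ≈ -3.01 dB

-3.0 dB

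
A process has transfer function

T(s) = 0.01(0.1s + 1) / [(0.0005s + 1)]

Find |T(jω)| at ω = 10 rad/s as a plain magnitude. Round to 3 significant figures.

0.0141

At ω = 10 rad/s:
zero (1 + j10·0.1) = 1 + j1 → |·| ≈ 1.4142, ∠ ≈ 45.00°
pole (1 + j10·0.0005) = 1 + j0.005 → |·| ≈ 1, ∠ ≈ 0.29°
|T| = 0.01 · 1.4142 / (1) ≈ 0.014142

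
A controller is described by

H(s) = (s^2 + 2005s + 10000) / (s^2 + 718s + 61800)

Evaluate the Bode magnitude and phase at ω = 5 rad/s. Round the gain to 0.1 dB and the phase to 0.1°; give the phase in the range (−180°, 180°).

-12.8 dB, 41.8°

Substitute s = j5:
Numerator: (j5)^2 + 2005(j5) + 10000 = 9975 + j10025
Denominator: (j5)^2 + 718(j5) + 61800 = 61775 + j3590
|N| = √(9975² + 10025²) ≈ 14142, ∠N ≈ 45.14°
|D| = √(61775² + 3590²) ≈ 61879, ∠D ≈ 3.33°
|H| = 14142 / 61879 ≈ 0.22854
Gain = 20 log₁₀(0.22854) ≈ -12.82 dB
∠H = 45.14° − 3.33° = 41.81°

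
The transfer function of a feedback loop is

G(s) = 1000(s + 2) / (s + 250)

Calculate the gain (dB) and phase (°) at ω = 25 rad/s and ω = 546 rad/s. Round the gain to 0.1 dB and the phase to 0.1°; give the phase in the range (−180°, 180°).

ω = 25: 40.0 dB, 79.7°; ω = 546: 59.2 dB, 24.4°

At s = jω = j25:
zero (s+2): 2 + j25 → |·| = √(2²+25²) = √629 ≈ 25.08, ∠ = arctan(25/2) ≈ 85.43°
pole (s+250): 250 + j25 → |·| = √(250²+25²) = √63125 ≈ 251.25, ∠ = arctan(25/250) ≈ 5.71°
|G| = 1000 · 25.08 / 251.25 ≈ 99.821
Gain = 20 log₁₀(99.821) ≈ 39.98 dB
∠G = 85.43° − 5.71° = 79.72°

At s = jω = j546:
zero (s+2): 2 + j546 → |·| = √(2²+546²) = √298120 ≈ 546, ∠ = arctan(546/2) ≈ 89.79°
pole (s+250): 250 + j546 → |·| = √(250²+546²) = √360616 ≈ 600.51, ∠ = arctan(546/250) ≈ 65.40°
|G| = 1000 · 546 / 600.51 ≈ 909.23
Gain = 20 log₁₀(909.23) ≈ 59.17 dB
∠G = 89.79° − 65.40° = 24.39°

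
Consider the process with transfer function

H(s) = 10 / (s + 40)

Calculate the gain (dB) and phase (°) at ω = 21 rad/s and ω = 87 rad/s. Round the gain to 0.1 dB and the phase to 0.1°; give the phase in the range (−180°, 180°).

ω = 21: -13.1 dB, -27.7°; ω = 87: -19.6 dB, -65.3°

Substitute s = j21:
Numerator: 10 = 10 + j0
Denominator: (j21) + 40 = 40 + j21
|N| = √(10² + 0²) ≈ 10, ∠N ≈ 0.00°
|D| = √(40² + 21²) ≈ 45.177, ∠D ≈ 27.70°
|H| = 10 / 45.177 ≈ 0.22135
Gain = 20 log₁₀(0.22135) ≈ -13.10 dB
∠H = 0.00° − 27.70° = -27.70°

Substitute s = j87:
Numerator: 10 = 10 + j0
Denominator: (j87) + 40 = 40 + j87
|N| = √(10² + 0²) ≈ 10, ∠N ≈ 0.00°
|D| = √(40² + 87²) ≈ 95.755, ∠D ≈ 65.31°
|H| = 10 / 95.755 ≈ 0.10443
Gain = 20 log₁₀(0.10443) ≈ -19.62 dB
∠H = 0.00° − 65.31° = -65.31°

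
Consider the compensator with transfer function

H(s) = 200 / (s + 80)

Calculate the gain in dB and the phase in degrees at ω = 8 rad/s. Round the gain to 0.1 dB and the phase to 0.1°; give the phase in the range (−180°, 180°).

7.9 dB, -5.7°

Substitute s = j8:
Numerator: 200 = 200 + j0
Denominator: (j8) + 80 = 80 + j8
|N| = √(200² + 0²) ≈ 200, ∠N ≈ 0.00°
|D| = √(80² + 8²) ≈ 80.399, ∠D ≈ 5.71°
|H| = 200 / 80.399 ≈ 2.4876
Gain = 20 log₁₀(2.4876) ≈ 7.92 dB
∠H = 0.00° − 5.71° = -5.71°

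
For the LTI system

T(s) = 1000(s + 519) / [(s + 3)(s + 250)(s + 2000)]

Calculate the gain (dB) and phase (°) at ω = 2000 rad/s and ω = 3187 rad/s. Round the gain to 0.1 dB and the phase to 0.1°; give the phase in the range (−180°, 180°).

At s = jω = j2000:
zero (s+519): 519 + j2000 → |·| = √(519²+2000²) = √4269361 ≈ 2066.2, ∠ = arctan(2000/519) ≈ 75.45°
pole (s+3): 3 + j2000 → |·| = √(3²+2000²) = √4000009 ≈ 2000, ∠ = arctan(2000/3) ≈ 89.91°
pole (s+250): 250 + j2000 → |·| = √(250²+2000²) = √4062500 ≈ 2015.6, ∠ = arctan(2000/250) ≈ 82.87°
pole (s+2000): 2000 + j2000 → |·| = √(2000²+2000²) = √8000000 ≈ 2828.4, ∠ = arctan(2000/2000) ≈ 45.00°
|T| = 1000 · 2066.2 / 1.1402e+10 ≈ 0.00018121
Gain = 20 log₁₀(0.00018121) ≈ -74.84 dB
∠T = 75.45° − 217.78° = -142.33°

At s = jω = j3187:
zero (s+519): 519 + j3187 → |·| = √(519²+3187²) = √10426330 ≈ 3229, ∠ = arctan(3187/519) ≈ 80.75°
pole (s+3): 3 + j3187 → |·| = √(3²+3187²) = √10156978 ≈ 3187, ∠ = arctan(3187/3) ≈ 89.95°
pole (s+250): 250 + j3187 → |·| = √(250²+3187²) = √10219469 ≈ 3196.8, ∠ = arctan(3187/250) ≈ 85.51°
pole (s+2000): 2000 + j3187 → |·| = √(2000²+3187²) = √14156969 ≈ 3762.6, ∠ = arctan(3187/2000) ≈ 57.89°
|T| = 1000 · 3229 / 3.8334e+10 ≈ 8.4233e-05
Gain = 20 log₁₀(8.4233e-05) ≈ -81.49 dB
∠T = 80.75° − 233.35° = -152.60°

ω = 2000: -74.8 dB, -142.3°; ω = 3187: -81.5 dB, -152.6°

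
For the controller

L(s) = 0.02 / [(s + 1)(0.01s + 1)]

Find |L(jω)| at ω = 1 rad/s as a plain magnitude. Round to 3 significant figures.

At ω = 1 rad/s:
pole (1 + j1·1) = 1 + j1 → |·| ≈ 1.4142, ∠ ≈ 45.00°
pole (1 + j1·0.01) = 1 + j0.01 → |·| ≈ 1, ∠ ≈ 0.57°
|L| = 0.02 · 1 / (1.4142 · 1) ≈ 0.014142

0.0141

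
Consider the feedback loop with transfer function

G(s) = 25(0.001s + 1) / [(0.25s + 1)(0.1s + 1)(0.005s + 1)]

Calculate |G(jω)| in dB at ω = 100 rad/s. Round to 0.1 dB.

-21.0 dB

At ω = 100 rad/s:
zero (1 + j100·0.001) = 1 + j0.1 → |·| ≈ 1.005, ∠ ≈ 5.71°
pole (1 + j100·0.25) = 1 + j25 → |·| ≈ 25.02, ∠ ≈ 87.71°
pole (1 + j100·0.1) = 1 + j10 → |·| ≈ 10.05, ∠ ≈ 84.29°
pole (1 + j100·0.005) = 1 + j0.5 → |·| ≈ 1.118, ∠ ≈ 26.57°
|G| = 25 · 1.005 / (25.02 · 10.05 · 1.118) ≈ 0.089374
Gain = 20 log₁₀(0.089374) ≈ -20.98 dB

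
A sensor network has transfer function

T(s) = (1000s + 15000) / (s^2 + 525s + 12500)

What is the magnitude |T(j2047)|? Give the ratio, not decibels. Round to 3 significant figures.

0.475

Substitute s = j2047:
Numerator: 1000(j2047) + 15000 = 15000 + j2047000
Denominator: (j2047)^2 + 525(j2047) + 12500 = -4177709 + j1074675
|N| = √(15000² + 2047000²) ≈ 2.0471e+06, ∠N ≈ 89.58°
|D| = √(4177709² + 1074675²) ≈ 4.3137e+06, ∠D ≈ 165.57°
|T| = 2.0471e+06 / 4.3137e+06 ≈ 0.47456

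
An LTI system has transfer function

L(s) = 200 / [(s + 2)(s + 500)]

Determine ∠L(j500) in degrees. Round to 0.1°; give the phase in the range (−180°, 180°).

At s = jω = j500:
pole (s+2): 2 + j500 → |·| = √(2²+500²) = √250004 ≈ 500, ∠ = arctan(500/2) ≈ 89.77°
pole (s+500): 500 + j500 → |·| = √(500²+500²) = √500000 ≈ 707.11, ∠ = arctan(500/500) ≈ 45.00°
∠L = 0.00° − 134.77° = -134.77°

-134.8°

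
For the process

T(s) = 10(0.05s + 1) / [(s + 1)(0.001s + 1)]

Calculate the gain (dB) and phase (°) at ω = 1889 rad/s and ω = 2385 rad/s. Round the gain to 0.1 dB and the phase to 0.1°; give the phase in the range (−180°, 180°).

ω = 1889: -12.6 dB, -62.7°; ω = 2385: -14.3 dB, -67.7°

At ω = 1889 rad/s:
zero (1 + j1889·0.05) = 1 + j94.45 → |·| ≈ 94.455, ∠ ≈ 89.39°
pole (1 + j1889·1) = 1 + j1889 → |·| ≈ 1889, ∠ ≈ 89.97°
pole (1 + j1889·0.001) = 1 + j1.889 → |·| ≈ 2.1374, ∠ ≈ 62.10°
|T| = 10 · 94.455 / (1889 · 2.1374) ≈ 0.23394
Gain = 20 log₁₀(0.23394) ≈ -12.62 dB
∠T = (89.39°) − (89.97° + 62.10°) = -62.68°

At ω = 2385 rad/s:
zero (1 + j2385·0.05) = 1 + j119.25 → |·| ≈ 119.25, ∠ ≈ 89.52°
pole (1 + j2385·1) = 1 + j2385 → |·| ≈ 2385, ∠ ≈ 89.98°
pole (1 + j2385·0.001) = 1 + j2.385 → |·| ≈ 2.5862, ∠ ≈ 67.25°
|T| = 10 · 119.25 / (2385 · 2.5862) ≈ 0.19333
Gain = 20 log₁₀(0.19333) ≈ -14.27 dB
∠T = (89.52°) − (89.98° + 67.25°) = -67.71°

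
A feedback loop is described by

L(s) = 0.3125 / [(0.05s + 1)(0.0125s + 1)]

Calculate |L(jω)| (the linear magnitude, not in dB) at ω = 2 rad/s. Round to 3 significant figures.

At ω = 2 rad/s:
pole (1 + j2·0.05) = 1 + j0.1 → |·| ≈ 1.005, ∠ ≈ 5.71°
pole (1 + j2·0.0125) = 1 + j0.025 → |·| ≈ 1.0003, ∠ ≈ 1.43°
|L| = 0.3125 · 1 / (1.005 · 1.0003) ≈ 0.31085

0.311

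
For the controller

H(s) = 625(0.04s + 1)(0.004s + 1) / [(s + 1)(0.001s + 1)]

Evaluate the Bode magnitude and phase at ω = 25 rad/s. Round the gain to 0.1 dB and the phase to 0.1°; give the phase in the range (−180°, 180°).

31.0 dB, -38.4°

At ω = 25 rad/s:
zero (1 + j25·0.04) = 1 + j1 → |·| ≈ 1.4142, ∠ ≈ 45.00°
zero (1 + j25·0.004) = 1 + j0.1 → |·| ≈ 1.005, ∠ ≈ 5.71°
pole (1 + j25·1) = 1 + j25 → |·| ≈ 25.02, ∠ ≈ 87.71°
pole (1 + j25·0.001) = 1 + j0.025 → |·| ≈ 1.0003, ∠ ≈ 1.43°
|H| = 625 · 1.4142 · 1.005 / (25.02 · 1.0003) ≈ 35.493
Gain = 20 log₁₀(35.493) ≈ 31.00 dB
∠H = (45.00° + 5.71°) − (87.71° + 1.43°) = -38.43°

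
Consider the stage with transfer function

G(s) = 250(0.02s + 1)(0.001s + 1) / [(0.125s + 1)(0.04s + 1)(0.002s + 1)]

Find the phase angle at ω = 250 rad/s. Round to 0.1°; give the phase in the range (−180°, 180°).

At ω = 250 rad/s:
zero (1 + j250·0.02) = 1 + j5 → |·| ≈ 5.099, ∠ ≈ 78.69°
zero (1 + j250·0.001) = 1 + j0.25 → |·| ≈ 1.0308, ∠ ≈ 14.04°
pole (1 + j250·0.125) = 1 + j31.25 → |·| ≈ 31.266, ∠ ≈ 88.17°
pole (1 + j250·0.04) = 1 + j10 → |·| ≈ 10.05, ∠ ≈ 84.29°
pole (1 + j250·0.002) = 1 + j0.5 → |·| ≈ 1.118, ∠ ≈ 26.57°
∠G = (78.69° + 14.04°) − (88.17° + 84.29° + 26.57°) = -106.30°

-106.3°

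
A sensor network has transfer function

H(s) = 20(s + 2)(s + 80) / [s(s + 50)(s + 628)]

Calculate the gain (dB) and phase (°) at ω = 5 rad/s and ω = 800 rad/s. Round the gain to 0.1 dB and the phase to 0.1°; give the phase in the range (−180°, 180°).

At s = jω = j5:
zero (s+2): 2 + j5 → |·| = √(2²+5²) = √29 ≈ 5.3852, ∠ = arctan(5/2) ≈ 68.20°
zero (s+80): 80 + j5 → |·| = √(80²+5²) = √6425 ≈ 80.156, ∠ = arctan(5/80) ≈ 3.58°
pole (s+50): 50 + j5 → |·| = √(50²+5²) = √2525 ≈ 50.249, ∠ = arctan(5/50) ≈ 5.71°
pole (s+628): 628 + j5 → |·| = √(628²+5²) = √394409 ≈ 628.02, ∠ = arctan(5/628) ≈ 0.46°
pole at origin: |s| = 5, ∠ = 90.00° (in denominator)
|H| = 20 · 431.66 / 1.5779e+05 ≈ 0.054713
Gain = 20 log₁₀(0.054713) ≈ -25.24 dB
∠H = 71.78° − 96.17° = -24.39°

At s = jω = j800:
zero (s+2): 2 + j800 → |·| = √(2²+800²) = √640004 ≈ 800, ∠ = arctan(800/2) ≈ 89.86°
zero (s+80): 80 + j800 → |·| = √(80²+800²) = √646400 ≈ 803.99, ∠ = arctan(800/80) ≈ 84.29°
pole (s+50): 50 + j800 → |·| = √(50²+800²) = √642500 ≈ 801.56, ∠ = arctan(800/50) ≈ 86.42°
pole (s+628): 628 + j800 → |·| = √(628²+800²) = √1034384 ≈ 1017, ∠ = arctan(800/628) ≈ 51.87°
pole at origin: |s| = 800, ∠ = 90.00° (in denominator)
|H| = 20 · 6.4319e+05 / 6.5215e+08 ≈ 0.019725
Gain = 20 log₁₀(0.019725) ≈ -34.10 dB
∠H = 174.15° − 228.29° = -54.14°

ω = 5: -25.2 dB, -24.4°; ω = 800: -34.1 dB, -54.1°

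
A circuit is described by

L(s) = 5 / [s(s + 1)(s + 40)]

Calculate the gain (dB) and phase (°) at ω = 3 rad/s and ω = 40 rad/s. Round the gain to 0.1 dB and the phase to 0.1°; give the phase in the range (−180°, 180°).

ω = 3: -37.6 dB, -165.9°; ω = 40: -85.2 dB, 136.4°

At s = jω = j3:
pole (s+1): 1 + j3 → |·| = √(1²+3²) = √10 ≈ 3.1623, ∠ = arctan(3/1) ≈ 71.57°
pole (s+40): 40 + j3 → |·| = √(40²+3²) = √1609 ≈ 40.112, ∠ = arctan(3/40) ≈ 4.29°
pole at origin: |s| = 3, ∠ = 90.00° (in denominator)
|L| = 5 / 380.54 ≈ 0.013139
Gain = 20 log₁₀(0.013139) ≈ -37.63 dB
∠L = 0.00° − 165.86° = -165.86°

At s = jω = j40:
pole (s+1): 1 + j40 → |·| = √(1²+40²) = √1601 ≈ 40.012, ∠ = arctan(40/1) ≈ 88.57°
pole (s+40): 40 + j40 → |·| = √(40²+40²) = √3200 ≈ 56.569, ∠ = arctan(40/40) ≈ 45.00°
pole at origin: |s| = 40, ∠ = 90.00° (in denominator)
|L| = 5 / 90538 ≈ 5.5225e-05
Gain = 20 log₁₀(5.5225e-05) ≈ -85.16 dB
∠L = 0.00° − 223.57° = -223.57° ≡ 136.43° (principal value)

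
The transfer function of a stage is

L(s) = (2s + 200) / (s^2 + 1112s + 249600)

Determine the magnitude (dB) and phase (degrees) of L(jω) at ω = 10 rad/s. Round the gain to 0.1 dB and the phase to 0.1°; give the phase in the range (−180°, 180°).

-61.9 dB, 3.2°

Substitute s = j10:
Numerator: 2(j10) + 200 = 200 + j20
Denominator: (j10)^2 + 1112(j10) + 249600 = 249500 + j11120
|N| = √(200² + 20²) ≈ 201, ∠N ≈ 5.71°
|D| = √(249500² + 11120²) ≈ 2.4975e+05, ∠D ≈ 2.55°
|L| = 201 / 2.4975e+05 ≈ 0.0008048
Gain = 20 log₁₀(0.0008048) ≈ -61.89 dB
∠L = 5.71° − 2.55° = 3.16°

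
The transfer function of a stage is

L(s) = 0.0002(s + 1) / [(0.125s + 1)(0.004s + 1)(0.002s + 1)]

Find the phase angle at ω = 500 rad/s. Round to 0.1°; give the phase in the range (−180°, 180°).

At ω = 500 rad/s:
zero (1 + j500·1) = 1 + j500 → |·| ≈ 500, ∠ ≈ 89.89°
pole (1 + j500·0.125) = 1 + j62.5 → |·| ≈ 62.508, ∠ ≈ 89.08°
pole (1 + j500·0.004) = 1 + j2 → |·| ≈ 2.2361, ∠ ≈ 63.43°
pole (1 + j500·0.002) = 1 + j1 → |·| ≈ 1.4142, ∠ ≈ 45.00°
∠L = (89.89°) − (89.08° + 63.43° + 45.00°) = -107.62°

-107.6°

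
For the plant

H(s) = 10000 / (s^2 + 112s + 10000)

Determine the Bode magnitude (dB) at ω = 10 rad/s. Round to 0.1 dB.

0.0 dB

At s = jω = j10:
quadratic: (j10)² + 112·j10 + 10000 = 9900 + j1120 → |·| ≈ 9963.2, ∠ ≈ 6.45°
|H| = 10000 / 9963.2 ≈ 1.0037
Gain = 20 log₁₀(1.0037) ≈ 0.03 dB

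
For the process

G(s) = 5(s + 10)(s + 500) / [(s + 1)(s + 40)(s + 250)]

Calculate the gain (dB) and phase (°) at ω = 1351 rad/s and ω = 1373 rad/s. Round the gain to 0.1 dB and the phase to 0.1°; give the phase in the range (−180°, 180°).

At s = jω = j1351:
zero (s+10): 10 + j1351 → |·| = √(10²+1351²) = √1825301 ≈ 1351, ∠ = arctan(1351/10) ≈ 89.58°
zero (s+500): 500 + j1351 → |·| = √(500²+1351²) = √2075201 ≈ 1440.6, ∠ = arctan(1351/500) ≈ 69.69°
pole (s+1): 1 + j1351 → |·| = √(1²+1351²) = √1825202 ≈ 1351, ∠ = arctan(1351/1) ≈ 89.96°
pole (s+40): 40 + j1351 → |·| = √(40²+1351²) = √1826801 ≈ 1351.6, ∠ = arctan(1351/40) ≈ 88.30°
pole (s+250): 250 + j1351 → |·| = √(250²+1351²) = √1887701 ≈ 1373.9, ∠ = arctan(1351/250) ≈ 79.52°
|G| = 5 · 1.9463e+06 / 2.5088e+09 ≈ 0.0038789
Gain = 20 log₁₀(0.0038789) ≈ -48.23 dB
∠G = 159.27° − 257.78° = -98.51°

At s = jω = j1373:
zero (s+10): 10 + j1373 → |·| = √(10²+1373²) = √1885229 ≈ 1373, ∠ = arctan(1373/10) ≈ 89.58°
zero (s+500): 500 + j1373 → |·| = √(500²+1373²) = √2135129 ≈ 1461.2, ∠ = arctan(1373/500) ≈ 69.99°
pole (s+1): 1 + j1373 → |·| = √(1²+1373²) = √1885130 ≈ 1373, ∠ = arctan(1373/1) ≈ 89.96°
pole (s+40): 40 + j1373 → |·| = √(40²+1373²) = √1886729 ≈ 1373.6, ∠ = arctan(1373/40) ≈ 88.33°
pole (s+250): 250 + j1373 → |·| = √(250²+1373²) = √1947629 ≈ 1395.6, ∠ = arctan(1373/250) ≈ 79.68°
|G| = 5 · 2.0062e+06 / 2.632e+09 ≈ 0.0038112
Gain = 20 log₁₀(0.0038112) ≈ -48.38 dB
∠G = 159.57° − 257.97° = -98.40°

ω = 1351: -48.2 dB, -98.5°; ω = 1373: -48.4 dB, -98.4°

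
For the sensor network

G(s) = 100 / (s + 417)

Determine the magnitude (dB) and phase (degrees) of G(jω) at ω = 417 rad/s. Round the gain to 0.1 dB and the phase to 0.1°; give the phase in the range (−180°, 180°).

Substitute s = j417:
Numerator: 100 = 100 + j0
Denominator: (j417) + 417 = 417 + j417
|N| = √(100² + 0²) ≈ 100, ∠N ≈ 0.00°
|D| = √(417² + 417²) ≈ 589.73, ∠D ≈ 45.00°
|G| = 100 / 589.73 ≈ 0.16957
Gain = 20 log₁₀(0.16957) ≈ -15.41 dB
∠G = 0.00° − 45.00° = -45.00°

-15.4 dB, -45.0°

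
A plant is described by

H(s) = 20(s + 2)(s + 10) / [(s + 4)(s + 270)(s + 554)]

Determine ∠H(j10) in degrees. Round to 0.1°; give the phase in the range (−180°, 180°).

52.3°

At s = jω = j10:
zero (s+2): 2 + j10 → |·| = √(2²+10²) = √104 ≈ 10.198, ∠ = arctan(10/2) ≈ 78.69°
zero (s+10): 10 + j10 → |·| = √(10²+10²) = √200 ≈ 14.142, ∠ = arctan(10/10) ≈ 45.00°
pole (s+4): 4 + j10 → |·| = √(4²+10²) = √116 ≈ 10.77, ∠ = arctan(10/4) ≈ 68.20°
pole (s+270): 270 + j10 → |·| = √(270²+10²) = √73000 ≈ 270.19, ∠ = arctan(10/270) ≈ 2.12°
pole (s+554): 554 + j10 → |·| = √(554²+10²) = √307016 ≈ 554.09, ∠ = arctan(10/554) ≈ 1.03°
∠H = 123.69° − 71.35° = 52.34°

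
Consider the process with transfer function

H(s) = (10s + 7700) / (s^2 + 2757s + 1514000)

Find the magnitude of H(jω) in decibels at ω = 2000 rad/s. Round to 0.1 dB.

Substitute s = j2000:
Numerator: 10(j2000) + 7700 = 7700 + j20000
Denominator: (j2000)^2 + 2757(j2000) + 1514000 = -2486000 + j5514000
|N| = √(7700² + 20000²) ≈ 21431, ∠N ≈ 68.94°
|D| = √(2486000² + 5514000²) ≈ 6.0485e+06, ∠D ≈ 114.27°
|H| = 21431 / 6.0485e+06 ≈ 0.0035432
Gain = 20 log₁₀(0.0035432) ≈ -49.01 dB

-49.0 dB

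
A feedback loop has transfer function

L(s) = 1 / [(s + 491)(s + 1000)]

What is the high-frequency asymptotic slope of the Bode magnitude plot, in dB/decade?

Each pole contributes −20 dB/decade at high frequency; each zero contributes +20 dB/decade.
Net: 0 zero(s) − 2 pole(s) → -40 dB/decade.

-40 dB/decade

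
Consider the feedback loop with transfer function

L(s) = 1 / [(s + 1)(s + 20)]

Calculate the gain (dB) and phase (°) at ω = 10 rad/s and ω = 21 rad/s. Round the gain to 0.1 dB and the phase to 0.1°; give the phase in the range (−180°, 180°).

ω = 10: -47.0 dB, -110.9°; ω = 21: -55.7 dB, -133.7°

At s = jω = j10:
pole (s+1): 1 + j10 → |·| = √(1²+10²) = √101 ≈ 10.05, ∠ = arctan(10/1) ≈ 84.29°
pole (s+20): 20 + j10 → |·| = √(20²+10²) = √500 ≈ 22.361, ∠ = arctan(10/20) ≈ 26.57°
|L| = 1 / 224.73 ≈ 0.0044498
Gain = 20 log₁₀(0.0044498) ≈ -47.03 dB
∠L = 0.00° − 110.86° = -110.86°

At s = jω = j21:
pole (s+1): 1 + j21 → |·| = √(1²+21²) = √442 ≈ 21.024, ∠ = arctan(21/1) ≈ 87.27°
pole (s+20): 20 + j21 → |·| = √(20²+21²) = √841 ≈ 29, ∠ = arctan(21/20) ≈ 46.40°
|L| = 1 / 609.7 ≈ 0.0016402
Gain = 20 log₁₀(0.0016402) ≈ -55.70 dB
∠L = 0.00° − 133.67° = -133.67°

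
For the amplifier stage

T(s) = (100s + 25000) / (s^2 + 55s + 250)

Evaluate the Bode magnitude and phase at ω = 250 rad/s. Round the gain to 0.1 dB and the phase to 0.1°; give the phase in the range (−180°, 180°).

-5.1 dB, -122.5°

Substitute s = j250:
Numerator: 100(j250) + 25000 = 25000 + j25000
Denominator: (j250)^2 + 55(j250) + 250 = -62250 + j13750
|N| = √(25000² + 25000²) ≈ 35355, ∠N ≈ 45.00°
|D| = √(62250² + 13750²) ≈ 63750, ∠D ≈ 167.54°
|T| = 35355 / 63750 ≈ 0.55459
Gain = 20 log₁₀(0.55459) ≈ -5.12 dB
∠T = 45.00° − 167.54° = -122.54°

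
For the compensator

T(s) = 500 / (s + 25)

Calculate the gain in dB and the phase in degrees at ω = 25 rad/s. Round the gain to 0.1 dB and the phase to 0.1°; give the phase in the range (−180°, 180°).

23.0 dB, -45.0°

At s = jω = j25:
pole (s+25): 25 + j25 → |·| = √(25²+25²) = √1250 ≈ 35.355, ∠ = arctan(25/25) ≈ 45.00°
|T| = 500 / 35.355 ≈ 14.142
Gain = 20 log₁₀(14.142) ≈ 23.01 dB
∠T = 0.00° − 45.00° = -45.00°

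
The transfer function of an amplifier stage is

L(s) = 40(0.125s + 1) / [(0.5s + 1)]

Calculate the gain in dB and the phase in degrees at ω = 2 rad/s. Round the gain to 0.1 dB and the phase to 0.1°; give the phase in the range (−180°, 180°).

29.3 dB, -31.0°

At ω = 2 rad/s:
zero (1 + j2·0.125) = 1 + j0.25 → |·| ≈ 1.0308, ∠ ≈ 14.04°
pole (1 + j2·0.5) = 1 + j1 → |·| ≈ 1.4142, ∠ ≈ 45.00°
|L| = 40 · 1.0308 / (1.4142) ≈ 29.156
Gain = 20 log₁₀(29.156) ≈ 29.29 dB
∠L = (14.04°) − (45.00°) = -30.96°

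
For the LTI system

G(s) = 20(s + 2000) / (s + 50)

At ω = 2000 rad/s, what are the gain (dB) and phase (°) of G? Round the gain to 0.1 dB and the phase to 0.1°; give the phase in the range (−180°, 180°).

At s = jω = j2000:
zero (s+2000): 2000 + j2000 → |·| = √(2000²+2000²) = √8000000 ≈ 2828.4, ∠ = arctan(2000/2000) ≈ 45.00°
pole (s+50): 50 + j2000 → |·| = √(50²+2000²) = √4002500 ≈ 2000.6, ∠ = arctan(2000/50) ≈ 88.57°
|G| = 20 · 2828.4 / 2000.6 ≈ 28.276
Gain = 20 log₁₀(28.276) ≈ 29.03 dB
∠G = 45.00° − 88.57° = -43.57°

29.0 dB, -43.6°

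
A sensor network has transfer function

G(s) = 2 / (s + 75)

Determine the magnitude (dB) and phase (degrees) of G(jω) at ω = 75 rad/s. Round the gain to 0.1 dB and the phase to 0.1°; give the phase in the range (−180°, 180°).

-34.5 dB, -45.0°

Substitute s = j75:
Numerator: 2 = 2 + j0
Denominator: (j75) + 75 = 75 + j75
|N| = √(2² + 0²) ≈ 2, ∠N ≈ 0.00°
|D| = √(75² + 75²) ≈ 106.07, ∠D ≈ 45.00°
|G| = 2 / 106.07 ≈ 0.018855
Gain = 20 log₁₀(0.018855) ≈ -34.49 dB
∠G = 0.00° − 45.00° = -45.00°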